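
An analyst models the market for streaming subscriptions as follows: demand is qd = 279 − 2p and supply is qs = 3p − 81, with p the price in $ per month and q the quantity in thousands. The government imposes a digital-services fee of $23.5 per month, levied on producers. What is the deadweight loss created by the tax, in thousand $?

Before the tax: set 279 − 2p = 3p − 81 → p* = $72, q* = 135.
With the tax collected from producers, supply shifts: qs = 3(p − 23.5) − 81.
New equilibrium: consumers pay $86.1, producers receive $62.6, q = 106.8. (Wedge: pb − ps = 23.5.)
Quantity falls by |ΔQ| = |135 − 106.8| = 28.2.
DWL = ½ · t · |ΔQ| = ½ · 23.5 · 28.2 = $331.35.

Deadweight loss = $331.35 thousand.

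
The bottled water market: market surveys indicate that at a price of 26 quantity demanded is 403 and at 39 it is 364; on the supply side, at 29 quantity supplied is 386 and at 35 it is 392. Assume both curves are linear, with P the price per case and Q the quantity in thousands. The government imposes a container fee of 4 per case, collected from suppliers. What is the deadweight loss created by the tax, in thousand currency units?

Deadweight loss = 6 thousand.

Demand slope: (364 − 403)/(39 − 26) = -3, so Qd = 481 − 3P.
Supply slope: (392 − 386)/(35 − 29) = 1, so Qs = P + 357.
Without the tax, 481 − 3P = P + 357 gives 4P = 124, so P* = 31 and Q* = 388.
With the tax collected from suppliers, supply shifts: Qs = (P − 4) + 357.
New equilibrium: buyers pay 32, suppliers receive 28, Q = 385. (Wedge: Pb − Ps = 4.)
Quantity falls by |ΔQ| = |388 − 385| = 3.
DWL = ½ · t · |ΔQ| = ½ · 4 · 3 = 6.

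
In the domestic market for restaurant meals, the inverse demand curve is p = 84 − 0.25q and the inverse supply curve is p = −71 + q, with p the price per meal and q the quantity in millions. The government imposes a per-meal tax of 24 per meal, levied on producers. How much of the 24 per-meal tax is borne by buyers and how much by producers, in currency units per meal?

Buyers bear 4.8 per meal; producers bear 19.2 per meal.

Inverting to q(p) form: qd = 336 − 4p; qs = p + 71.
Without the tax, 336 − 4p = p + 71 gives 5p = 265, so p* = 53 and q* = 124.
With the tax collected from producers, supply shifts: qs = (p − 24) + 71.
Solving gives q = 104.8 with buyers paying 57.8 and producers receiving 33.8 (the 24 wedge).
Burden on buyers: 4.8; on producers: 19.2. (They sum to 24.)
The less price-elastic side of the market bears the larger share of a per-unit tax.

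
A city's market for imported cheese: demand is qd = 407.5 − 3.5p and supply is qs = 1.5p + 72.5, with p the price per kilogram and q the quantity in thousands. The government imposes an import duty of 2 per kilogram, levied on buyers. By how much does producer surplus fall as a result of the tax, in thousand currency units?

Producer surplus falls by 240.73 thousand.

Without the tax, 407.5 − 3.5p = 1.5p + 72.5 gives 5p = 335, so p* = 67 and q* = 173.
With the tax collected from buyers, demand (in seller-price terms) shifts: qd = 407.5 − 3.5(p + 2).
New equilibrium: buyers pay 67.6, producers receive 65.6, q = 170.9. (Wedge: pb − ps = 2.)
ΔPS is the trapezoid between Q = 170.9 and Q = 173 of height 1.4: ½ · (173 + 170.9) · 1.4 = 240.73.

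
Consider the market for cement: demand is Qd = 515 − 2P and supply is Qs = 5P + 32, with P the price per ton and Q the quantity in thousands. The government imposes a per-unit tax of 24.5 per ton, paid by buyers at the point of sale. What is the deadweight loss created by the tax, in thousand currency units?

Before the tax: set 515 − 2P = 5P + 32 → P* = 69, Q* = 377.
With the tax collected from buyers, demand (in seller-price terms) shifts: Qd = 515 − 2(P + 24.5).
Solving gives Q = 342 with buyers paying 86.5 and sellers receiving 62 (the 24.5 wedge).
Quantity falls by |ΔQ| = |377 − 342| = 35.
DWL = ½ · t · |ΔQ| = ½ · 24.5 · 35 = 428.75.

Deadweight loss = 428.75 thousand.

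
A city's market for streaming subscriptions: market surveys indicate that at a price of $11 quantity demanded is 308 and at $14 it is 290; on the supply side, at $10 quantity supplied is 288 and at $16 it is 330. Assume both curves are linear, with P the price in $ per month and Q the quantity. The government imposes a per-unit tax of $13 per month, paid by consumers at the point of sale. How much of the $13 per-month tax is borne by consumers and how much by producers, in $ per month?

Consumers bear $7 per month; producers bear $6 per month.

Demand slope: (290 − 308)/(14 − 11) = -6, so Qd = 374 − 6P.
Supply slope: (330 − 288)/(16 − 10) = 7, so Qs = 7P + 218.
Without the tax, 374 − 6P = 7P + 218 gives 13P = 156, so P* = $12 and Q* = 302.
With the tax collected from consumers, demand (in seller-price terms) shifts: Qd = 374 − 6(P + 13).
New equilibrium: consumers pay $19, producers receive $6, Q = 260. (Wedge: Pb − Ps = 13.)
Burden on consumers: $7; on producers: $6. (They sum to $13.)
The less price-elastic side of the market bears the larger share of a per-unit tax.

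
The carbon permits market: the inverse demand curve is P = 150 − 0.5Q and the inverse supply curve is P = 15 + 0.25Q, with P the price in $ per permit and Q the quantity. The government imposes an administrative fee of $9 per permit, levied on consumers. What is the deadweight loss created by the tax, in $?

Rewrite in direct form: Qd = 300 − 2P and Qs = 4P − 60.
Without the tax, 300 − 2P = 4P − 60 gives 6P = 360, so P* = $60 and Q* = 180.
With the tax collected from consumers, demand (in seller-price terms) shifts: Qd = 300 − 2(P + 9).
Solving gives Q = 168 with consumers paying $66 and producers receiving $57 (the $9 wedge).
Quantity falls by |ΔQ| = |180 − 168| = 12.
DWL = ½ · t · |ΔQ| = ½ · 9 · 12 = $54.

Deadweight loss = $54.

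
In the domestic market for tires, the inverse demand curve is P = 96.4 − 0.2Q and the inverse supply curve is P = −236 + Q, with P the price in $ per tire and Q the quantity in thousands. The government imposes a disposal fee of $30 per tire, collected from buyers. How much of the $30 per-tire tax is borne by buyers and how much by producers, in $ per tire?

Inverting to Q(P) form: Qd = 482 − 5P; Qs = P + 236.
Before the tax: set 482 − 5P = P + 236 → P* = $41, Q* = 277.
With the tax collected from buyers, demand (in seller-price terms) shifts: Qd = 482 − 5(P + 30).
New equilibrium: buyers pay $46, producers receive $16, Q = 252. (Wedge: Pb − Ps = 30.)
Burden on buyers: $5; on producers: $25. (They sum to $30.)
The less price-elastic side of the market bears the larger share of a per-unit tax.

Buyers bear $5 per tire; producers bear $25 per tire.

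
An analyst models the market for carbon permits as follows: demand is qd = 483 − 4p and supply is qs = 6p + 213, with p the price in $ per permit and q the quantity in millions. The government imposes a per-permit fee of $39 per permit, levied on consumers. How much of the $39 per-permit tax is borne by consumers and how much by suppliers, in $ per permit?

Before the tax: set 483 − 4p = 6p + 213 → p* = $27, q* = 375.
With the tax collected from consumers, demand (in seller-price terms) shifts: qd = 483 − 4(p + 39).
New equilibrium: consumers pay $50.4, suppliers receive $11.4, q = 281.4. (Wedge: pb − ps = 39.)
Burden on consumers: $23.4; on suppliers: $15.6. (They sum to $39.)

Consumers bear $23.4 per permit; suppliers bear $15.6 per permit.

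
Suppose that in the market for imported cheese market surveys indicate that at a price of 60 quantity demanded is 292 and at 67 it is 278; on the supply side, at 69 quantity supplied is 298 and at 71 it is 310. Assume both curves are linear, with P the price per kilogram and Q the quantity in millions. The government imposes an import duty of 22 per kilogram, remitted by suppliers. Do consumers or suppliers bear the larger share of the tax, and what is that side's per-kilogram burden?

Demand slope: (278 − 292)/(67 − 60) = -2, so Qd = 412 − 2P.
Supply slope: (310 − 298)/(71 − 69) = 6, so Qs = 6P − 116.
Before the tax: set 412 − 2P = 6P − 116 → P* = 66, Q* = 280.
With the tax collected from suppliers, supply shifts: Qs = 6(P − 22) − 116.
New equilibrium: consumers pay 82.5, suppliers receive 60.5, Q = 247. (Wedge: Pb − Ps = 22.)
Per-kilogram burden: consumers 16.5, suppliers 5.5.
Consumers take the larger share because demand is less price-elastic here (demand slope 2 vs supply slope 6).

Consumers bear the larger share: 16.5 per kilogram.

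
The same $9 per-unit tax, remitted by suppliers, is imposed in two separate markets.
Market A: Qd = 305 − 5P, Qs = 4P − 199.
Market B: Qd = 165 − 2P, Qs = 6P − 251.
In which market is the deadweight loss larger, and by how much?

Market A: pre-tax P* = $56, Q* = 25; post-tax Q = 5; deadweight loss = $90.
Market B: pre-tax P* = $52, Q* = 61; post-tax Q = 47.5; deadweight loss = $60.75.
Difference: $90 vs $60.75 → market A is larger by $29.25.

Market A, by $29.25.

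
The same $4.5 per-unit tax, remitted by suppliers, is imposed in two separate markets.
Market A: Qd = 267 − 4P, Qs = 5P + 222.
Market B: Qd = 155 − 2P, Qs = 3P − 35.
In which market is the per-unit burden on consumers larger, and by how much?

Market B, by $0.2.

Market A: pre-tax P* = $5, Q* = 247; post-tax Q = 237; per-unit burden on consumers = $2.5.
Market B: pre-tax P* = $38, Q* = 79; post-tax Q = 73.6; per-unit burden on consumers = $2.7.
Difference: $2.5 vs $2.7 → market B is larger by $0.2.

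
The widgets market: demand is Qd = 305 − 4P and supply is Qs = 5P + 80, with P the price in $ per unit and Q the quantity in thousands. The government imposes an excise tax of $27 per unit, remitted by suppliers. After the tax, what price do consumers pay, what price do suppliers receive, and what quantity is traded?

Before the tax: set 305 − 4P = 5P + 80 → P* = $25, Q* = 205.
With the tax collected from suppliers, supply shifts: Qs = 5(P − 27) + 80.
Solving gives Q = 145 with consumers paying $40 and suppliers receiving $13 (the $27 wedge).

Consumers pay $40; suppliers receive $13; quantity = 145.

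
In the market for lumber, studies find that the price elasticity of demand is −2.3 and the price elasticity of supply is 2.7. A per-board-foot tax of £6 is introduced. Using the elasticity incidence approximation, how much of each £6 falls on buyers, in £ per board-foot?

Buyers bear ≈ £3.24 per board-foot.

Incidence ratio: buyers' share ≈ εs / (εs + |εd|) = 2.7 / (2.7 + 2.3) = 0.54.
So buyers bear ≈ 0.54 × £6 = £3.24; sellers bear £2.76.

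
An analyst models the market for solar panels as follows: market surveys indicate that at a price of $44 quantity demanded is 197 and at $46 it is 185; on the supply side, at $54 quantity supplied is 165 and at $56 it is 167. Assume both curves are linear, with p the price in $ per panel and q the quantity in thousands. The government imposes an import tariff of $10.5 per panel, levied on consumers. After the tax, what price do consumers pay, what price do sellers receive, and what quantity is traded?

Consumers pay $51.5; sellers receive $41; quantity = 152.

Demand slope: (185 − 197)/(46 − 44) = -6, so qd = 461 − 6p.
Supply slope: (167 − 165)/(56 − 54) = 1, so qs = p + 111.
Before the tax: set 461 − 6p = p + 111 → p* = $50, q* = 161.
With the tax collected from consumers, demand (in seller-price terms) shifts: qd = 461 − 6(p + 10.5).
New equilibrium: consumers pay $51.5, sellers receive $41, q = 152. (Wedge: pb − ps = 10.5.)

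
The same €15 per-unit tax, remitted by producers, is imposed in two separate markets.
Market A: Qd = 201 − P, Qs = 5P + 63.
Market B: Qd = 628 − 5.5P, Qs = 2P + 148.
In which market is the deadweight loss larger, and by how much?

Market B, by €71.25.

Market A: pre-tax P* = €23, Q* = 178; post-tax Q = 165.5; deadweight loss = €93.75.
Market B: pre-tax P* = €64, Q* = 276; post-tax Q = 254; deadweight loss = €165.
Difference: €93.75 vs €165 → market B is larger by €71.25.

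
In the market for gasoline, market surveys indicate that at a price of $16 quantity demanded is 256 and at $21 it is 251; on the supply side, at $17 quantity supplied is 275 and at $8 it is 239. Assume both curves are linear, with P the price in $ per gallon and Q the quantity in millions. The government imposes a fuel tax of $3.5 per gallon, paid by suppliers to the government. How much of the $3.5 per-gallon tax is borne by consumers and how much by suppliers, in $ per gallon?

Consumers bear $2.8 per gallon; suppliers bear $0.7 per gallon.

Demand slope: (251 − 256)/(21 − 16) = -1, so Qd = 272 − P.
Supply slope: (239 − 275)/(8 − 17) = 4, so Qs = 4P + 207.
Before the tax: set 272 − P = 4P + 207 → P* = $13, Q* = 259.
With the tax collected from suppliers, supply shifts: Qs = 4(P − 3.5) + 207.
New equilibrium: consumers pay $15.8, suppliers receive $12.3, Q = 256.2. (Wedge: Pb − Ps = 3.5.)
Burden on consumers: $2.8; on suppliers: $0.7. (They sum to $3.5.)
The less price-elastic side of the market bears the larger share of a per-unit tax.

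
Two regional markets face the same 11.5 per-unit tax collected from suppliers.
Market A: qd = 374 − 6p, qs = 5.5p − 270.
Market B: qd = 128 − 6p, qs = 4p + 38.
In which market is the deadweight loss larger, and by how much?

Market A: pre-tax p* = 56, q* = 38; post-tax q = 5; deadweight loss = 189.75.
Market B: pre-tax p* = 9, q* = 74; post-tax q = 46.4; deadweight loss = 158.7.
Difference: 189.75 vs 158.7 → market A is larger by 31.05.

Market A, by 31.05.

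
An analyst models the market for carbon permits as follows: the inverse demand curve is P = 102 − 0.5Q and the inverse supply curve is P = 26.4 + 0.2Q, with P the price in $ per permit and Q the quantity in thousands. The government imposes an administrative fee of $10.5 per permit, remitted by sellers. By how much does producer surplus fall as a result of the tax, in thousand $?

Inverting to Q(P) form: Qd = 204 − 2P; Qs = 5P − 132.
Before the tax: set 204 − 2P = 5P − 132 → P* = $48, Q* = 108.
With the tax collected from sellers, supply shifts: Qs = 5(P − 10.5) − 132.
New equilibrium: consumers pay $55.5, sellers receive $45, Q = 93. (Wedge: Pb − Ps = 10.5.)
ΔPS is the trapezoid between Q = 93 and Q = 108 of height $3: ½ · (108 + 93) · 3 = $301.5.

Producer surplus falls by $301.5 thousand.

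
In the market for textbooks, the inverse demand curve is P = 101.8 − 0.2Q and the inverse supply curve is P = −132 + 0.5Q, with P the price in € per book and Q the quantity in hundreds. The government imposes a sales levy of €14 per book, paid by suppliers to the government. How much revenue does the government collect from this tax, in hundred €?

Rewrite in direct form: Qd = 509 − 5P and Qs = 2P + 264.
Without the tax, 509 − 5P = 2P + 264 gives 7P = 245, so P* = €35 and Q* = 334.
With the tax collected from suppliers, supply shifts: Qs = 2(P − 14) + 264.
Solving gives Q = 314 with consumers paying €39 and suppliers receiving €25 (the €14 wedge).
Revenue = t · Q = 14 · 314 = €4396.

Tax revenue = €4396 hundred.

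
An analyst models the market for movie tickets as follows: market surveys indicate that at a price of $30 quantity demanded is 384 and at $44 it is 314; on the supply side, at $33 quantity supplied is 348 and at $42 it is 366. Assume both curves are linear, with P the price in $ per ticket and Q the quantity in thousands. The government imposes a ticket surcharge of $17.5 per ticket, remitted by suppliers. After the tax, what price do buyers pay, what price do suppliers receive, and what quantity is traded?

Demand slope: (314 − 384)/(44 − 30) = -5, so Qd = 534 − 5P.
Supply slope: (366 − 348)/(42 − 33) = 2, so Qs = 2P + 282.
Without the tax, 534 − 5P = 2P + 282 gives 7P = 252, so P* = $36 and Q* = 354.
With the tax collected from suppliers, supply shifts: Qs = 2(P − 17.5) + 282.
Solving gives Q = 329 with buyers paying $41 and suppliers receiving $23.5 (the $17.5 wedge).

Buyers pay $41; suppliers receive $23.5; quantity = 329.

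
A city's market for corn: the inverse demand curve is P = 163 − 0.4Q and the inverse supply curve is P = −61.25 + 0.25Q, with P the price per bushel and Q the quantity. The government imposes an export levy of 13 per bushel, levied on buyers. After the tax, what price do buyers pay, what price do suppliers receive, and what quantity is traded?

Buyers pay 33; suppliers receive 20; quantity = 325.

Rewrite in direct form: Qd = 407.5 − 2.5P and Qs = 4P + 245.
Without the tax, 407.5 − 2.5P = 4P + 245 gives 6.5P = 162.5, so P* = 25 and Q* = 345.
With the tax collected from buyers, demand (in seller-price terms) shifts: Qd = 407.5 − 2.5(P + 13).
Solving gives Q = 325 with buyers paying 33 and suppliers receiving 20 (the 13 wedge).
The less price-elastic side of the market bears the larger share of a per-unit tax.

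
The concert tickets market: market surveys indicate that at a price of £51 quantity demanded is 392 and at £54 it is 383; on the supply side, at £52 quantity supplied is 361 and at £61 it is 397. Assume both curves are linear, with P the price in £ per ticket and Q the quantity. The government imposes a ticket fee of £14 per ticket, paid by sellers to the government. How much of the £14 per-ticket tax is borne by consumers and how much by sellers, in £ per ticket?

Consumers bear £8 per ticket; sellers bear £6 per ticket.

Demand slope: (383 − 392)/(54 − 51) = -3, so Qd = 545 − 3P.
Supply slope: (397 − 361)/(61 − 52) = 4, so Qs = 4P + 153.
Before the tax: set 545 − 3P = 4P + 153 → P* = £56, Q* = 377.
With the tax collected from sellers, supply shifts: Qs = 4(P − 14) + 153.
Solving gives Q = 353 with consumers paying £64 and sellers receiving £50 (the £14 wedge).
Burden on consumers: £8; on sellers: £6. (They sum to £14.)
The less price-elastic side of the market bears the larger share of a per-unit tax.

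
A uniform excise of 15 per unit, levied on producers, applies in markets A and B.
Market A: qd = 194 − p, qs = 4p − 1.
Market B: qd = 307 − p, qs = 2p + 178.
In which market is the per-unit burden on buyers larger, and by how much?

Market A: pre-tax p* = 39, q* = 155; post-tax q = 143; per-unit burden on buyers = 12.
Market B: pre-tax p* = 43, q* = 264; post-tax q = 254; per-unit burden on buyers = 10.
Difference: 12 vs 10 → market A is larger by 2.

Market A, by 2.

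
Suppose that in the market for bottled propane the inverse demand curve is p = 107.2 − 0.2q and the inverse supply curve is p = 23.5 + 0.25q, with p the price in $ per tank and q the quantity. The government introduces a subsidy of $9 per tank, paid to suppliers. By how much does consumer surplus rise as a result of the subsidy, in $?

Consumer surplus rises by $784.

Inverting to q(p) form: qd = 536 − 5p; qs = 4p − 94.
Before the subsidy: set 536 − 5p = 4p − 94 → p* = $70, q* = 186.
With a per-unit subsidy paid to suppliers, each receives p + 9 per unit sold, so supply becomes qs = 4(p + 9) − 94.
New equilibrium: buyers pay $66, suppliers receive $75, q = 206. (Wedge: pb − ps = −9.)
ΔCS is the trapezoid between Q = 206 and Q = 186 of height $4: ½ · (186 + 206) · 4 = $784.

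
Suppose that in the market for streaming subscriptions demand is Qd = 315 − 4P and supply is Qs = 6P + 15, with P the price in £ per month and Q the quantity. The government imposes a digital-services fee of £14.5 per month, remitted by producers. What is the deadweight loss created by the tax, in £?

Deadweight loss = £252.3.

Without the tax, 315 − 4P = 6P + 15 gives 10P = 300, so P* = £30 and Q* = 195.
With the tax collected from producers, supply shifts: Qs = 6(P − 14.5) + 15.
Solving gives Q = 160.2 with consumers paying £38.7 and producers receiving £24.2 (the £14.5 wedge).
Quantity falls by |ΔQ| = |195 − 160.2| = 34.8.
DWL = ½ · t · |ΔQ| = ½ · 14.5 · 34.8 = £252.3.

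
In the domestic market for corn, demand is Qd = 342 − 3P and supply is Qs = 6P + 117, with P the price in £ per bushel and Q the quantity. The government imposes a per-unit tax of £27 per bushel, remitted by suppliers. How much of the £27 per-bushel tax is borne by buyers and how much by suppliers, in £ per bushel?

Buyers bear £18 per bushel; suppliers bear £9 per bushel.

Without the tax, 342 − 3P = 6P + 117 gives 9P = 225, so P* = £25 and Q* = 267.
With the tax collected from suppliers, supply shifts: Qs = 6(P − 27) + 117.
Solving gives Q = 213 with buyers paying £43 and suppliers receiving £16 (the £27 wedge).
Burden on buyers: £18; on suppliers: £9. (They sum to £27.)
The less price-elastic side of the market bears the larger share of a per-unit tax.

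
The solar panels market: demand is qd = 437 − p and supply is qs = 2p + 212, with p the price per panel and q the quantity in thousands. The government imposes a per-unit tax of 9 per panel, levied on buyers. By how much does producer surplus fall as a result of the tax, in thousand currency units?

Producer surplus falls by 1077 thousand.

Before the tax: set 437 − p = 2p + 212 → p* = 75, q* = 362.
With the tax collected from buyers, demand (in seller-price terms) shifts: qd = 437 − (p + 9).
Solving gives q = 356 with buyers paying 81 and suppliers receiving 72 (the 9 wedge).
ΔPS is the trapezoid between Q = 356 and Q = 362 of height 3: ½ · (362 + 356) · 3 = 1077.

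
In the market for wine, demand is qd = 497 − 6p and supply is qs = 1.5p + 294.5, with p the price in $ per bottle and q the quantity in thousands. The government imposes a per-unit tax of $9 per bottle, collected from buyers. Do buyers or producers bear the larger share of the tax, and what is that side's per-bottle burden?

Producers bear the larger share: $7.2 per bottle.

Before the tax: set 497 − 6p = 1.5p + 294.5 → p* = $27, q* = 335.
With the tax collected from buyers, demand (in seller-price terms) shifts: qd = 497 − 6(p + 9).
New equilibrium: buyers pay $28.8, producers receive $19.8, q = 324.2. (Wedge: pb − ps = 9.)
Per-bottle burden: buyers $1.8, producers $7.2.
Producers take the larger share because supply is less price-elastic here (demand slope 6 vs supply slope 1.5).
The less price-elastic side of the market bears the larger share of a per-unit tax.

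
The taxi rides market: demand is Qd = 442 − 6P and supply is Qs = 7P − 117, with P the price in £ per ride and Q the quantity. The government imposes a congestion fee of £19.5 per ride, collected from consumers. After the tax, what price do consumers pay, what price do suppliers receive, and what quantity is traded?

Consumers pay £53.5; suppliers receive £34; quantity = 121.

Before the tax: set 442 − 6P = 7P − 117 → P* = £43, Q* = 184.
With the tax collected from consumers, demand (in seller-price terms) shifts: Qd = 442 − 6(P + 19.5).
New equilibrium: consumers pay £53.5, suppliers receive £34, Q = 121. (Wedge: Pb − Ps = 19.5.)
The less price-elastic side of the market bears the larger share of a per-unit tax.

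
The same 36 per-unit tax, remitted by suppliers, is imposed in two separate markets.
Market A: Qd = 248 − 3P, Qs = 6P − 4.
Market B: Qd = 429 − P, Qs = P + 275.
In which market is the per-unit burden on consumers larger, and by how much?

Market A, by 6.

Market A: pre-tax P* = 28, Q* = 164; post-tax Q = 92; per-unit burden on consumers = 24.
Market B: pre-tax P* = 77, Q* = 352; post-tax Q = 334; per-unit burden on consumers = 18.
Difference: 24 vs 18 → market A is larger by 6.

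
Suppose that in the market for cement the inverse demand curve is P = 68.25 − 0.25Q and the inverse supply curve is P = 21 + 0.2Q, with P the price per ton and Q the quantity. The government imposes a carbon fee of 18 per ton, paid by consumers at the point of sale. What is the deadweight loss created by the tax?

Rewrite in direct form: Qd = 273 − 4P and Qs = 5P − 105.
Without the tax, 273 − 4P = 5P − 105 gives 9P = 378, so P* = 42 and Q* = 105.
With the tax collected from consumers, demand (in seller-price terms) shifts: Qd = 273 − 4(P + 18).
Solving gives Q = 65 with consumers paying 52 and producers receiving 34 (the 18 wedge).
Quantity falls by |ΔQ| = |105 − 65| = 40.
DWL = ½ · t · |ΔQ| = ½ · 18 · 40 = 360.

Deadweight loss = 360.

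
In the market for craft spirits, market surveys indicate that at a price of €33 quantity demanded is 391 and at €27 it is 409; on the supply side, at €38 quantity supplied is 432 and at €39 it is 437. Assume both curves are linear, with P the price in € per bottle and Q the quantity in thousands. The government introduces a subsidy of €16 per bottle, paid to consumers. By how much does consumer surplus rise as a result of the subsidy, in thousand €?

Demand slope: (409 − 391)/(27 − 33) = -3, so Qd = 490 − 3P.
Supply slope: (437 − 432)/(39 − 38) = 5, so Qs = 5P + 242.
Without the subsidy, 490 − 3P = 5P + 242 gives 8P = 248, so P* = €31 and Q* = 397.
With a per-unit subsidy paid to consumers, each effectively pays P − 16, so demand becomes Qd = 490 − 3(P − 16).
Solving gives Q = 427 with consumers paying €21 and suppliers receiving €37 (the €16 wedge).
ΔCS is the trapezoid between Q = 427 and Q = 397 of height €10: ½ · (397 + 427) · 10 = €4120.

Consumer surplus rises by €4120 thousand.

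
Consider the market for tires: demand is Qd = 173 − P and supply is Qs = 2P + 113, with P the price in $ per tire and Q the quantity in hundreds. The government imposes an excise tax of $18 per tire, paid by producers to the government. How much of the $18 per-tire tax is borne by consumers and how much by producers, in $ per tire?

Consumers bear $12 per tire; producers bear $6 per tire.

Without the tax, 173 − P = 2P + 113 gives 3P = 60, so P* = $20 and Q* = 153.
With the tax collected from producers, supply shifts: Qs = 2(P − 18) + 113.
Solving gives Q = 141 with consumers paying $32 and producers receiving $14 (the $18 wedge).
Burden on consumers: $12; on producers: $6. (They sum to $18.)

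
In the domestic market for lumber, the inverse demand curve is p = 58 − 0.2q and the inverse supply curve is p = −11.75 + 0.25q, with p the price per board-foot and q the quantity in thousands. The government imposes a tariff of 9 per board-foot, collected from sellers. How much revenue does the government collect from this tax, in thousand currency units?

Inverting to q(p) form: qd = 290 − 5p; qs = 4p + 47.
Before the tax: set 290 − 5p = 4p + 47 → p* = 27, q* = 155.
With the tax collected from sellers, supply shifts: qs = 4(p − 9) + 47.
New equilibrium: buyers pay 31, sellers receive 22, q = 135. (Wedge: pb − ps = 9.)
Revenue = t · Q = 9 · 135 = 1215.

Tax revenue = 1215 thousand.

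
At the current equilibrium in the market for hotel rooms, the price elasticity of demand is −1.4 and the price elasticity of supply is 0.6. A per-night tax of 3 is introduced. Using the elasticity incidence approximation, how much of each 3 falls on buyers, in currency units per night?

Buyers bear ≈ 0.9 per night.

Incidence ratio: buyers' share ≈ εs / (εs + |εd|) = 0.6 / (0.6 + 1.4) = 0.3.
So buyers bear ≈ 0.3 × 3 = 0.9; producers bear 2.1.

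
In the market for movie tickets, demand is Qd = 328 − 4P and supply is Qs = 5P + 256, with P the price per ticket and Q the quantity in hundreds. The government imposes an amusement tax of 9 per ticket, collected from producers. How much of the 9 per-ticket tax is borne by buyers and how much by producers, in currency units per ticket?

Buyers bear 5 per ticket; producers bear 4 per ticket.

Before the tax: set 328 − 4P = 5P + 256 → P* = 8, Q* = 296.
With the tax collected from producers, supply shifts: Qs = 5(P − 9) + 256.
New equilibrium: buyers pay 13, producers receive 4, Q = 276. (Wedge: Pb − Ps = 9.)
Burden on buyers: 5; on producers: 4. (They sum to 9.)
The less price-elastic side of the market bears the larger share of a per-unit tax.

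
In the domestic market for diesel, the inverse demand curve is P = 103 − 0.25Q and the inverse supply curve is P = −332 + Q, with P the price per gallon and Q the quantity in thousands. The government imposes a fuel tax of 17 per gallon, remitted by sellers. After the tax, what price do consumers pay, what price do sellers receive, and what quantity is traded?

Consumers pay 19.4; sellers receive 2.4; quantity = 334.4.

Rewrite in direct form: Qd = 412 − 4P and Qs = P + 332.
Before the tax: set 412 − 4P = P + 332 → P* = 16, Q* = 348.
With the tax collected from sellers, supply shifts: Qs = (P − 17) + 332.
New equilibrium: consumers pay 19.4, sellers receive 2.4, Q = 334.4. (Wedge: Pb − Ps = 17.)
The less price-elastic side of the market bears the larger share of a per-unit tax.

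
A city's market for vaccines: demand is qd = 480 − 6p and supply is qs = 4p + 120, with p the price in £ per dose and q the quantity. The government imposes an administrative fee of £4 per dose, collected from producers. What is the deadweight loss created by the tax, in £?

Deadweight loss = £19.2.

Without the tax, 480 − 6p = 4p + 120 gives 10p = 360, so p* = £36 and q* = 264.
With the tax collected from producers, supply shifts: qs = 4(p − 4) + 120.
Solving gives q = 254.4 with buyers paying £37.6 and producers receiving £33.6 (the £4 wedge).
Quantity falls by |ΔQ| = |264 − 254.4| = 9.6.
DWL = ½ · t · |ΔQ| = ½ · 4 · 9.6 = £19.2.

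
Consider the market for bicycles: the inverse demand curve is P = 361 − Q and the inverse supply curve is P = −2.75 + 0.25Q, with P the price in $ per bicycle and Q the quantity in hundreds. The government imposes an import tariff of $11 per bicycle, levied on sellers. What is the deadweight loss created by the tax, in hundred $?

Deadweight loss = $48.4 hundred.

Rewrite in direct form: Qd = 361 − P and Qs = 4P + 11.
Without the tax, 361 − P = 4P + 11 gives 5P = 350, so P* = $70 and Q* = 291.
With the tax collected from sellers, supply shifts: Qs = 4(P − 11) + 11.
New equilibrium: consumers pay $78.8, sellers receive $67.8, Q = 282.2. (Wedge: Pb − Ps = 11.)
Quantity falls by |ΔQ| = |291 − 282.2| = 8.8.
DWL = ½ · t · |ΔQ| = ½ · 11 · 8.8 = $48.4.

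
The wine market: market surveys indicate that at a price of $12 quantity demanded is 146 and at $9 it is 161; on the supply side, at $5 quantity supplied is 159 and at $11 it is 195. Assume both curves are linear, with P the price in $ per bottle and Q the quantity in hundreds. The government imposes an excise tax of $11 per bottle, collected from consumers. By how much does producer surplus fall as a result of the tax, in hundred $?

Producer surplus falls by $780 hundred.

Demand slope: (161 − 146)/(9 − 12) = -5, so Qd = 206 − 5P.
Supply slope: (195 − 159)/(11 − 5) = 6, so Qs = 6P + 129.
Without the tax, 206 − 5P = 6P + 129 gives 11P = 77, so P* = $7 and Q* = 171.
With the tax collected from consumers, demand (in seller-price terms) shifts: Qd = 206 − 5(P + 11).
New equilibrium: consumers pay $13, sellers receive $2, Q = 141. (Wedge: Pb − Ps = 11.)
ΔPS is the trapezoid between Q = 141 and Q = 171 of height $5: ½ · (171 + 141) · 5 = $780.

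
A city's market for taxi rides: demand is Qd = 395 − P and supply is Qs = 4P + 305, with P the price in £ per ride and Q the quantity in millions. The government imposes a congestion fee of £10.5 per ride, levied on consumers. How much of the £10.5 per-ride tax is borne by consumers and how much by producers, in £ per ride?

Consumers bear £8.4 per ride; producers bear £2.1 per ride.

Before the tax: set 395 − P = 4P + 305 → P* = £18, Q* = 377.
With the tax collected from consumers, demand (in seller-price terms) shifts: Qd = 395 − (P + 10.5).
Solving gives Q = 368.6 with consumers paying £26.4 and producers receiving £15.9 (the £10.5 wedge).
Burden on consumers: £8.4; on producers: £2.1. (They sum to £10.5.)
The less price-elastic side of the market bears the larger share of a per-unit tax.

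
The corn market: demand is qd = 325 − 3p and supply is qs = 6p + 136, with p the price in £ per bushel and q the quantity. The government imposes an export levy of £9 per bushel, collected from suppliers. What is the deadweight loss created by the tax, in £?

Without the tax, 325 − 3p = 6p + 136 gives 9p = 189, so p* = £21 and q* = 262.
With the tax collected from suppliers, supply shifts: qs = 6(p − 9) + 136.
Solving gives q = 244 with consumers paying £27 and suppliers receiving £18 (the £9 wedge).
Quantity falls by |ΔQ| = |262 − 244| = 18.
DWL = ½ · t · |ΔQ| = ½ · 9 · 18 = £81.

Deadweight loss = £81.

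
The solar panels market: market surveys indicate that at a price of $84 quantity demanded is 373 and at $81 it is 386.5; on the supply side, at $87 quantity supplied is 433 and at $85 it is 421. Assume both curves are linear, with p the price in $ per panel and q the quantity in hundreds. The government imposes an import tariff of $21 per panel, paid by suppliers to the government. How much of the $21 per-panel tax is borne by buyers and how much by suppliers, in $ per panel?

Buyers bear $12 per panel; suppliers bear $9 per panel.

Demand slope: (386.5 − 373)/(81 − 84) = -4.5, so qd = 751 − 4.5p.
Supply slope: (421 − 433)/(85 − 87) = 6, so qs = 6p − 89.
Before the tax: set 751 − 4.5p = 6p − 89 → p* = $80, q* = 391.
With the tax collected from suppliers, supply shifts: qs = 6(p − 21) − 89.
New equilibrium: buyers pay $92, suppliers receive $71, q = 337. (Wedge: pb − ps = 21.)
Burden on buyers: $12; on suppliers: $9. (They sum to $21.)
The less price-elastic side of the market bears the larger share of a per-unit tax.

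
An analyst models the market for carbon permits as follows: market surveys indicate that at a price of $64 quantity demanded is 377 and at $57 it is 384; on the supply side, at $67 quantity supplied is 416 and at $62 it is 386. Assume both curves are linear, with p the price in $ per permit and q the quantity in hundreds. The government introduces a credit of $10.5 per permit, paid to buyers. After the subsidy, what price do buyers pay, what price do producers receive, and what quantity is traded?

Buyers pay $52; producers receive $62.5; quantity = 389.

Demand slope: (384 − 377)/(57 − 64) = -1, so qd = 441 − p.
Supply slope: (386 − 416)/(62 − 67) = 6, so qs = 6p + 14.
Before the subsidy: set 441 − p = 6p + 14 → p* = $61, q* = 380.
With a per-unit subsidy paid to buyers, each effectively pays p − 10.5, so demand becomes qd = 441 − (p − 10.5).
Solving gives q = 389 with buyers paying $52 and producers receiving $62.5 (the $10.5 wedge).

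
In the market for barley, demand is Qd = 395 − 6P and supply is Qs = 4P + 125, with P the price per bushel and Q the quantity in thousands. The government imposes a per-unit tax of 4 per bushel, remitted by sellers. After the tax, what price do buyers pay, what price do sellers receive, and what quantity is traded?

Buyers pay 28.6; sellers receive 24.6; quantity = 223.4.

Without the tax, 395 − 6P = 4P + 125 gives 10P = 270, so P* = 27 and Q* = 233.
With the tax collected from sellers, supply shifts: Qs = 4(P − 4) + 125.
Solving gives Q = 223.4 with buyers paying 28.6 and sellers receiving 24.6 (the 4 wedge).
The less price-elastic side of the market bears the larger share of a per-unit tax.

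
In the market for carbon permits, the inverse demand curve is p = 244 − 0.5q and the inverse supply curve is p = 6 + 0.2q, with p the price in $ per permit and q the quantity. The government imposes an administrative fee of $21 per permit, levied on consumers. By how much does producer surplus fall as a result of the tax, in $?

Rewrite in direct form: qd = 488 − 2p and qs = 5p − 30.
Before the tax: set 488 − 2p = 5p − 30 → p* = $74, q* = 340.
With the tax collected from consumers, demand (in seller-price terms) shifts: qd = 488 − 2(p + 21).
New equilibrium: consumers pay $89, suppliers receive $68, q = 310. (Wedge: pb − ps = 21.)
ΔPS is the trapezoid between Q = 310 and Q = 340 of height $6: ½ · (340 + 310) · 6 = $1950.

Producer surplus falls by $1950.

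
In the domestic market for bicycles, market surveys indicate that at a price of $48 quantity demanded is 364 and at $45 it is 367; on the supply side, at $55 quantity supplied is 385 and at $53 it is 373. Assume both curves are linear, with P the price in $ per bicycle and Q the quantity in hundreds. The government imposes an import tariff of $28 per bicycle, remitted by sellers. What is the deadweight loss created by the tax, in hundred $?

Demand slope: (367 − 364)/(45 − 48) = -1, so Qd = 412 − P.
Supply slope: (373 − 385)/(53 − 55) = 6, so Qs = 6P + 55.
Before the tax: set 412 − P = 6P + 55 → P* = $51, Q* = 361.
With the tax collected from sellers, supply shifts: Qs = 6(P − 28) + 55.
New equilibrium: buyers pay $75, sellers receive $47, Q = 337. (Wedge: Pb − Ps = 28.)
Quantity falls by |ΔQ| = |361 − 337| = 24.
DWL = ½ · t · |ΔQ| = ½ · 28 · 24 = $336.

Deadweight loss = $336 hundred.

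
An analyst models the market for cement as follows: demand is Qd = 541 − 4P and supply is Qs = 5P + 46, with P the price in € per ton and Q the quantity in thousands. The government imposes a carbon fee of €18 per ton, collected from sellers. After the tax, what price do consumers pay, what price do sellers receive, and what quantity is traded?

Without the tax, 541 − 4P = 5P + 46 gives 9P = 495, so P* = €55 and Q* = 321.
With the tax collected from sellers, supply shifts: Qs = 5(P − 18) + 46.
New equilibrium: consumers pay €65, sellers receive €47, Q = 281. (Wedge: Pb − Ps = 18.)
The less price-elastic side of the market bears the larger share of a per-unit tax.

Consumers pay €65; sellers receive €47; quantity = 281.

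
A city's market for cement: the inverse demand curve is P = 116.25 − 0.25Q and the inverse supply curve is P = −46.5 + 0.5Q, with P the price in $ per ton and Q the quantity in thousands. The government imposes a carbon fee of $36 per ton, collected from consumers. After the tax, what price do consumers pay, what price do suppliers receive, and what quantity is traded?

Inverting to Q(P) form: Qd = 465 − 4P; Qs = 2P + 93.
Without the tax, 465 − 4P = 2P + 93 gives 6P = 372, so P* = $62 and Q* = 217.
With the tax collected from consumers, demand (in seller-price terms) shifts: Qd = 465 − 4(P + 36).
New equilibrium: consumers pay $74, suppliers receive $38, Q = 169. (Wedge: Pb − Ps = 36.)

Consumers pay $74; suppliers receive $38; quantity = 169.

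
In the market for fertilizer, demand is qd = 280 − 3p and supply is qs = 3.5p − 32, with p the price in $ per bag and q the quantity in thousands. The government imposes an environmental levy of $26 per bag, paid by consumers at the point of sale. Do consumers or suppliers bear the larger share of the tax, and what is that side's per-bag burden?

Consumers bear the larger share: $14 per bag.

Without the tax, 280 − 3p = 3.5p − 32 gives 6.5p = 312, so p* = $48 and q* = 136.
With the tax collected from consumers, demand (in seller-price terms) shifts: qd = 280 − 3(p + 26).
New equilibrium: consumers pay $62, suppliers receive $36, q = 94. (Wedge: pb − ps = 26.)
Per-bag burden: consumers $14, suppliers $12.
Consumers take the larger share because demand is less price-elastic here (demand slope 3 vs supply slope 3.5).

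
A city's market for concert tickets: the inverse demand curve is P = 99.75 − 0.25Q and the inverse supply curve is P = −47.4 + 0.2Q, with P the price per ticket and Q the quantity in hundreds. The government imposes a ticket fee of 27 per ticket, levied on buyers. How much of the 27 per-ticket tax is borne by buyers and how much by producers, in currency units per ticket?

Buyers bear 15 per ticket; producers bear 12 per ticket.

Rewrite in direct form: Qd = 399 − 4P and Qs = 5P + 237.
Without the tax, 399 − 4P = 5P + 237 gives 9P = 162, so P* = 18 and Q* = 327.
With the tax collected from buyers, demand (in seller-price terms) shifts: Qd = 399 − 4(P + 27).
New equilibrium: buyers pay 33, producers receive 6, Q = 267. (Wedge: Pb − Ps = 27.)
Burden on buyers: 15; on producers: 12. (They sum to 27.)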